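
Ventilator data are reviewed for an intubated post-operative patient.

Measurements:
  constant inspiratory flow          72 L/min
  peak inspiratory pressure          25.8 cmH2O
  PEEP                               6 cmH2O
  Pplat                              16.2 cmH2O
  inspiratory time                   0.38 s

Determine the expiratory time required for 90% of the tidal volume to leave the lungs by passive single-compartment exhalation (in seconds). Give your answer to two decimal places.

0.82

Flow: 72 L/min ÷ 60 = 1.2 L/s.
Vt = flow × Ti = 1.2 L/s × 0.38 s × 1000 mL/L = 456.0 mL.
R = (PIP − Pplat)/V̇ = (25.8 − 16.2) / 1.2 = 9.6/1.2 = 8.0 cmH2O·s/L.
C = Vt/(Pplat − PEEP) = 456.0 / (16.2 − 6) = 456.0/10.2 = 44.706 mL/cmH2O.
τ = R × C = 8.0 × 0.04471 L/cmH2O = 0.3577 s.
t = −τ·ln(1 − 0.90) = −0.3577·ln(0.1) = 0.8236 s.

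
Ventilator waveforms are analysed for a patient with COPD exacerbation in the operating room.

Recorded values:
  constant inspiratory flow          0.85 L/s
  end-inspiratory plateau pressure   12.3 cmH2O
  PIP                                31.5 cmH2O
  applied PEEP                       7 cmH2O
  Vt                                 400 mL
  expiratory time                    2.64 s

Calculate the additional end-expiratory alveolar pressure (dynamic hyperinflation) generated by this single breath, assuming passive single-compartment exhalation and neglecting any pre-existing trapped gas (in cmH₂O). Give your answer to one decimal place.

1.1

R = (PIP − Pplat)/V̇ = (31.5 − 12.3) / 0.85 = 19.2/0.85 = 22.588 cmH2O·s/L.
C = Vt/(Pplat − PEEP) = 400.0 / (12.3 − 7) = 400.0/5.3 = 75.472 mL/cmH2O.
τ = R × C = 22.588 × 0.07547 L/cmH2O = 1.705 s.
Fraction remaining = e^(−Te/τ) = e^(−2.64/1.705) = 0.2126; trapped volume = 400.0 × 0.2126 = 85.04 mL.
Additional alveolar pressure from trapping ≈ V_trapped / C = 85.04 / 75.472 = 1.127 cmH2O.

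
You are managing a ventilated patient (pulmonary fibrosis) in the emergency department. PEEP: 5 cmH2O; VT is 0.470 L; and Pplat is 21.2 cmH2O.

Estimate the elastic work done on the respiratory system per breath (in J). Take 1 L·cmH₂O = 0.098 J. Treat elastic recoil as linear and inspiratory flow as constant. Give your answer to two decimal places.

0.37

Elastic work ≈ ½ × (Pplat − PEEP) × Vt = 0.5 × (21.2 − 5) × 0.470 L = 0.5 × 16.2 × 0.470 = 3.807 L·cmH2O.
× 0.098 J/(L·cmH2O) → 0.3731 J.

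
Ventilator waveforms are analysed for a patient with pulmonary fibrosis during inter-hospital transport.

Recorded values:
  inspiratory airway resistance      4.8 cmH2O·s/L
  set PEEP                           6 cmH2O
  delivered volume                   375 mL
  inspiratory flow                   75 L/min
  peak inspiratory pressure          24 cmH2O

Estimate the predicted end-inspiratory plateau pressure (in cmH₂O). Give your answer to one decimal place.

18.0

Flow: 75 L/min ÷ 60 = 1.25 L/s.
Pplat = PIP − Raw × flow = 24 − 4.8 × 1.25 = 24 − 6.0 = 18.0 cmH2O.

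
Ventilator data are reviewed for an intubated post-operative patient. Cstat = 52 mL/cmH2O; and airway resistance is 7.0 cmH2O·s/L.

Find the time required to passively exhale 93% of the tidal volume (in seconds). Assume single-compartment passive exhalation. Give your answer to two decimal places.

0.97

τ = R × C = 7.0 × 52 mL/cmH2O = 7.0 × 0.052 L/cmH2O = 0.364 s.
Exhaled fraction f = 1 − e^(−t/τ) → t = −τ·ln(1 − f) = −0.364·ln(0.07) = 0.968 s.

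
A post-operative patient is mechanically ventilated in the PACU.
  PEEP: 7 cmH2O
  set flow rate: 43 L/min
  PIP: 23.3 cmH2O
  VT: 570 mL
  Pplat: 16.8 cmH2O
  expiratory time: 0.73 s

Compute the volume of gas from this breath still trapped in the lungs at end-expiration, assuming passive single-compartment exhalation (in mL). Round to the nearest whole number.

Flow: 43 L/min ÷ 60 = 0.7167 L/s.
R = (PIP − Pplat)/V̇ = (23.3 − 16.8) / 0.7167 = 6.5/0.7167 = 9.069 cmH2O·s/L.
C = Vt/(Pplat − PEEP) = 570.0 / (16.8 − 7) = 570.0/9.8 = 58.163 mL/cmH2O.
τ = R × C = 9.069 × 0.05816 L/cmH2O = 0.5275 s.
Fraction remaining = e^(−Te/τ) = e^(−0.73/0.5275) = 0.2506.
Trapped volume = 570.0 × 0.2506 = 142.84 mL.

143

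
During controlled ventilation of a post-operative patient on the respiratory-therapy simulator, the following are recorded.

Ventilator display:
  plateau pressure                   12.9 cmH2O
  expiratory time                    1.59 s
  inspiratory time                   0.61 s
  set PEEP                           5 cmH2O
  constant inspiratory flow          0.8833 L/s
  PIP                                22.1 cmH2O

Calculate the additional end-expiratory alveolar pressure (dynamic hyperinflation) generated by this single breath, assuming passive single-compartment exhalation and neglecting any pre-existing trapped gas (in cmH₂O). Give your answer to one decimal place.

0.8

Vt = flow × Ti = 0.8833 L/s × 0.61 s × 1000 mL/L = 538.81 mL.
R = (PIP − Pplat)/V̇ = (22.1 − 12.9) / 0.8833 = 9.2/0.8833 = 10.415 cmH2O·s/L.
C = Vt/(Pplat − PEEP) = 538.81 / (12.9 − 5) = 538.81/7.9 = 68.204 mL/cmH2O.
τ = R × C = 10.415 × 0.0682 L/cmH2O = 0.7103 s.
Fraction remaining = e^(−Te/τ) = e^(−1.59/0.7103) = 0.1066; trapped volume = 538.81 × 0.1066 = 57.437 mL.
Additional alveolar pressure from trapping ≈ V_trapped / C = 57.437 / 68.204 = 0.8421 cmH2O.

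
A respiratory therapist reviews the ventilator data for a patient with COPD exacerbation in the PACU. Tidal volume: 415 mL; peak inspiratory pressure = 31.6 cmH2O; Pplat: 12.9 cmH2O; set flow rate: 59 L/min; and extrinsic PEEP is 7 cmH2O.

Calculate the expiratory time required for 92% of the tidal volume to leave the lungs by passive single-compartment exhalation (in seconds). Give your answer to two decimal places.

3.38

Flow: 59 L/min ÷ 60 = 0.9833 L/s.
R = (PIP − Pplat)/V̇ = (31.6 − 12.9) / 0.9833 = 18.7/0.9833 = 19.018 cmH2O·s/L.
C = Vt/(Pplat − PEEP) = 415.0 / (12.9 − 7) = 415.0/5.9 = 70.339 mL/cmH2O.
τ = R × C = 19.018 × 0.07034 L/cmH2O = 1.338 s.
t = −τ·ln(1 − 0.92) = −1.338·ln(0.08) = 3.379 s.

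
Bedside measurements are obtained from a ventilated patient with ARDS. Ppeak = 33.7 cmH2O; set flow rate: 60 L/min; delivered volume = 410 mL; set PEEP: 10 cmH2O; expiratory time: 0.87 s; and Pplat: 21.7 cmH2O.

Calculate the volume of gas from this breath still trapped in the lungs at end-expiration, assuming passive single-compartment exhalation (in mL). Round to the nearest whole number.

Flow: 60 L/min ÷ 60 = 1 L/s.
R = (PIP − Pplat)/V̇ = (33.7 − 21.7) / 1 = 12.0/1 = 12.0 cmH2O·s/L.
C = Vt/(Pplat − PEEP) = 410.0 / (21.7 − 10) = 410.0/11.7 = 35.043 mL/cmH2O.
τ = R × C = 12.0 × 0.03504 L/cmH2O = 0.4205 s.
Fraction remaining = e^(−Te/τ) = e^(−0.87/0.4205) = 0.1263.
Trapped volume = 410.0 × 0.1263 = 51.783 mL.

52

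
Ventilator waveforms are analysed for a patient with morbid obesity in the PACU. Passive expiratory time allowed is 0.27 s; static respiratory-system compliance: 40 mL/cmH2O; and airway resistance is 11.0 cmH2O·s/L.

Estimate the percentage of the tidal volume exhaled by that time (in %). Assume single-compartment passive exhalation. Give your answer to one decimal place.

τ = R × C = 11.0 × 40 mL/cmH2O = 11.0 × 0.040 L/cmH2O = 0.44 s.
Passive exhalation: V(t)/V₀ = e^(−t/τ) = e^(−0.27/0.44) = 0.5414.
Fraction exhaled = 1 − 0.5414 = 0.4586 → 45.86%.

45.9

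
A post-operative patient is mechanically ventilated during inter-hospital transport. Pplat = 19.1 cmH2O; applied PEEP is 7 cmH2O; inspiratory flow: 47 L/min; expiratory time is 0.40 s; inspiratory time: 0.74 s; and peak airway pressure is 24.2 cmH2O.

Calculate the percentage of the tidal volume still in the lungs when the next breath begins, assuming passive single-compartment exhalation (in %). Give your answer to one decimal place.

27.7

Flow: 47 L/min ÷ 60 = 0.7833 L/s.
Vt = flow × Ti = 0.7833 L/s × 0.74 s × 1000 mL/L = 579.64 mL.
R = (PIP − Pplat)/V̇ = (24.2 − 19.1) / 0.7833 = 5.1/0.7833 = 6.511 cmH2O·s/L.
C = Vt/(Pplat − PEEP) = 579.64 / (19.1 − 7) = 579.64/12.1 = 47.904 mL/cmH2O.
τ = R × C = 6.511 × 0.0479 L/cmH2O = 0.3119 s.
Fraction remaining at end-expiration = e^(−Te/τ) = e^(−0.40/0.3119) = 0.2774 → 27.74%.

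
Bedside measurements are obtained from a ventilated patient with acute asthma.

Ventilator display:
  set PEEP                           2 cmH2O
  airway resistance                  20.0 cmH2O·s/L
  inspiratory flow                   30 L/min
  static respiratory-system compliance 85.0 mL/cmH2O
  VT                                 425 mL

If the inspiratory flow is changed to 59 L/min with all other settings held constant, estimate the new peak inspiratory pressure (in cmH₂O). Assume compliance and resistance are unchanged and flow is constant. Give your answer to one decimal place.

Flow: 30 L/min ÷ 60 = 0.5 L/s.
New flow: 59 L/min ÷ 60 = 0.9833 L/s.
PIP = Vt/C + R·V̇ + PEEP (constant-flow equation of motion).
Only the resistive term changes: ΔPIP = R × ΔV̇ = 20.0 × (0.9833 − 0.5) = 20.0 × 0.4833 = 9.666 cmH2O.
Original PIP = 425/85.0 + 20.0×0.5 + 2 = 17.0 cmH2O; new PIP = 17.0 + (9.666) = 26.666 cmH2O.

26.7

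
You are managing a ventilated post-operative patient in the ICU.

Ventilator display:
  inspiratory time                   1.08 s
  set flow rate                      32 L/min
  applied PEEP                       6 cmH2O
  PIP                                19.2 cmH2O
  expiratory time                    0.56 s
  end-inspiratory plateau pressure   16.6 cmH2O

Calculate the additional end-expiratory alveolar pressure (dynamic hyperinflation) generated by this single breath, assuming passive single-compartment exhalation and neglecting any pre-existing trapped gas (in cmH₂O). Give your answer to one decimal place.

Flow: 32 L/min ÷ 60 = 0.5333 L/s.
Vt = flow × Ti = 0.5333 L/s × 1.08 s × 1000 mL/L = 575.96 mL.
R = (PIP − Pplat)/V̇ = (19.2 − 16.6) / 0.5333 = 2.6/0.5333 = 4.875 cmH2O·s/L.
C = Vt/(Pplat − PEEP) = 575.96 / (16.6 − 6) = 575.96/10.6 = 54.336 mL/cmH2O.
τ = R × C = 4.875 × 0.05434 L/cmH2O = 0.2649 s.
Fraction remaining = e^(−Te/τ) = e^(−0.56/0.2649) = 0.1208; trapped volume = 575.96 × 0.1208 = 69.576 mL.
Additional alveolar pressure from trapping ≈ V_trapped / C = 69.576 / 54.336 = 1.28 cmH2O.

1.3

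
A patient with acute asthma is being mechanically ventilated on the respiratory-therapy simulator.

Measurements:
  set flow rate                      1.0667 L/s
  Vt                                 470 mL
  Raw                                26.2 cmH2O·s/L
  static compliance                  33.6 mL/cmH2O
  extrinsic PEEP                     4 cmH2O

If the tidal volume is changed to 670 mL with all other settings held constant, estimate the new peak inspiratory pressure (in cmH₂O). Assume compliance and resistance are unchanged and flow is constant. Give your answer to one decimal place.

51.9

PIP = Vt/C + R·V̇ + PEEP (constant-flow equation of motion).
Only the elastic term changes: ΔPIP = ΔVt / C = (670 − 470) / 33.6 = 5.952 cmH2O.
Original PIP = 470/33.6 + 26.2×1.0667 + 4 = 45.936 cmH2O; new PIP = 45.936 + (5.952) = 51.888 cmH2O.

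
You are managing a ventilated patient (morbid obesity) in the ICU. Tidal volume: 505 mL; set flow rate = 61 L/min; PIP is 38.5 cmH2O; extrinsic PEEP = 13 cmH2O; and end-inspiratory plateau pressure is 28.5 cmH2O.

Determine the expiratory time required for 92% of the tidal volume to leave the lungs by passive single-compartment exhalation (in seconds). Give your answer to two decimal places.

Flow: 61 L/min ÷ 60 = 1.0167 L/s.
R = (PIP − Pplat)/V̇ = (38.5 − 28.5) / 1.0167 = 10.0/1.0167 = 9.836 cmH2O·s/L.
C = Vt/(Pplat − PEEP) = 505.0 / (28.5 − 13) = 505.0/15.5 = 32.581 mL/cmH2O.
τ = R × C = 9.836 × 0.03258 L/cmH2O = 0.3205 s.
t = −τ·ln(1 − 0.92) = −0.3205·ln(0.08) = 0.8095 s.

0.81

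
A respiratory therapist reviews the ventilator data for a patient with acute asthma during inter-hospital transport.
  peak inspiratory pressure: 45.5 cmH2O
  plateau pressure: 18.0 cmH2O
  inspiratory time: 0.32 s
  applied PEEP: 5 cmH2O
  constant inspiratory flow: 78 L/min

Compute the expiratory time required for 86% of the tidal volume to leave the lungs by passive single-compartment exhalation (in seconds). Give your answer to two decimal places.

1.33

Flow: 78 L/min ÷ 60 = 1.3 L/s.
Vt = flow × Ti = 1.3 L/s × 0.32 s × 1000 mL/L = 416.0 mL.
R = (PIP − Pplat)/V̇ = (45.5 − 18.0) / 1.3 = 27.5/1.3 = 21.154 cmH2O·s/L.
C = Vt/(Pplat − PEEP) = 416.0 / (18.0 − 5) = 416.0/13.0 = 32.0 mL/cmH2O.
τ = R × C = 21.154 × 0.032 L/cmH2O = 0.6769 s.
t = −τ·ln(1 − 0.86) = −0.6769·ln(0.14) = 1.331 s.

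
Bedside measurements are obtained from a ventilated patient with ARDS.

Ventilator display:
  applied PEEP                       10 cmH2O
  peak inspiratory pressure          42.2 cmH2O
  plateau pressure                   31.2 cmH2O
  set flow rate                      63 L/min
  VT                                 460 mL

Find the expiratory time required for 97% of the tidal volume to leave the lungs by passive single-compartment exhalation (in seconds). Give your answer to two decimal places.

0.80

Flow: 63 L/min ÷ 60 = 1.05 L/s.
R = (PIP − Pplat)/V̇ = (42.2 − 31.2) / 1.05 = 11.0/1.05 = 10.476 cmH2O·s/L.
C = Vt/(Pplat − PEEP) = 460.0 / (31.2 − 10) = 460.0/21.2 = 21.698 mL/cmH2O.
τ = R × C = 10.476 × 0.0217 L/cmH2O = 0.2273 s.
t = −τ·ln(1 − 0.97) = −0.2273·ln(0.03) = 0.797 s.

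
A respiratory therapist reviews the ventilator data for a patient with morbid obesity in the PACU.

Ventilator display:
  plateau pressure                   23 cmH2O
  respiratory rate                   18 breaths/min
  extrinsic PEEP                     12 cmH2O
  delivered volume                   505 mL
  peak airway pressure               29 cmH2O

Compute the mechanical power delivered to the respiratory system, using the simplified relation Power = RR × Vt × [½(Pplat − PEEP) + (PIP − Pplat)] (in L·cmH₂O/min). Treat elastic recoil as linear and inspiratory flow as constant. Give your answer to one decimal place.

104.5

Per-breath work = Vt × [½(Pplat−PEEP) + (PIP−Pplat)] = 0.505 × [0.5×11.0 + 6.0] = 0.505 × 11.5 = 5.808 L·cmH2O.
Power = 18 × 5.808 = 104.54 L·cmH2O/min.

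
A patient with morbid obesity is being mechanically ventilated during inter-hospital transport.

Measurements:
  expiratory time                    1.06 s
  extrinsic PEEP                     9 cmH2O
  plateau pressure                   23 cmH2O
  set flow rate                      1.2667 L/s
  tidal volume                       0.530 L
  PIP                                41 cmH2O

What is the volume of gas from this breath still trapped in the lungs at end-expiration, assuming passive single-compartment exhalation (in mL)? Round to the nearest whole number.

R = (PIP − Pplat)/V̇ = (41 − 23) / 1.2667 = 18.0/1.2667 = 14.21 cmH2O·s/L.
C = Vt/(Pplat − PEEP) = 530.0 / (23 − 9) = 530.0/14.0 = 37.857 mL/cmH2O.
τ = R × C = 14.21 × 0.03786 L/cmH2O = 0.538 s.
Fraction remaining = e^(−Te/τ) = e^(−1.06/0.538) = 0.1394.
Trapped volume = 530.0 × 0.1394 = 73.882 mL.

74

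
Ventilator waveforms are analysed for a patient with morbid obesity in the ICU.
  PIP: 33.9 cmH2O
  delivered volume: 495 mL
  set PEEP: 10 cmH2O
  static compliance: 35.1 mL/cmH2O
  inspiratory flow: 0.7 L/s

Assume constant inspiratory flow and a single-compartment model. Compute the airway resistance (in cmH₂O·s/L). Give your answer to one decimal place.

14.0

Equation of motion (constant flow): PIP = Vt/C + R·V̇ + PEEP.
R·V̇ = PIP − Vt/C − PEEP = 33.9 − 495/35.1 − 10 = 33.9 − 14.103 − 10 = 9.797 cmH2O.
R = 9.797 / 0.7 = 13.996 cmH2O·s/L.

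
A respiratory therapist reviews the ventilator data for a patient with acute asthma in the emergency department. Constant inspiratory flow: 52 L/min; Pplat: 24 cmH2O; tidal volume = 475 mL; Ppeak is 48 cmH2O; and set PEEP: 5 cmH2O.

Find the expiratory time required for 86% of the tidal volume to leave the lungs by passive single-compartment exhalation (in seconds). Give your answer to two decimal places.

Flow: 52 L/min ÷ 60 = 0.8667 L/s.
R = (PIP − Pplat)/V̇ = (48 − 24) / 0.8667 = 24.0/0.8667 = 27.691 cmH2O·s/L.
C = Vt/(Pplat − PEEP) = 475.0 / (24 − 5) = 475.0/19.0 = 25.0 mL/cmH2O.
τ = R × C = 27.691 × 0.025 L/cmH2O = 0.6923 s.
t = −τ·ln(1 − 0.86) = −0.6923·ln(0.14) = 1.361 s.

1.36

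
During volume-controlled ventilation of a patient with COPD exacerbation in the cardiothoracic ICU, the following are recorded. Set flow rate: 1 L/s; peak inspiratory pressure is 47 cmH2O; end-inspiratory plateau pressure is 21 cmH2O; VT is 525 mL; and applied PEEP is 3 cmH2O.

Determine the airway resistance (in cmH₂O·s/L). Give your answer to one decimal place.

Raw = (PIP − Pplat) / flow = (47 − 21) / 1 = 26.0 / 1 = 26.0 cmH2O·s/L.

26.0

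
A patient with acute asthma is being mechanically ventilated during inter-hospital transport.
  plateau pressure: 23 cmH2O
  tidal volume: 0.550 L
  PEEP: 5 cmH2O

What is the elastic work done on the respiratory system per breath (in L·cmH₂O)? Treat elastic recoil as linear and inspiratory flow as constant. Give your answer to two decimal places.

4.95

Elastic work ≈ ½ × (Pplat − PEEP) × Vt = 0.5 × (23 − 5) × 0.550 L = 0.5 × 18.0 × 0.550 = 4.95 L·cmH2O.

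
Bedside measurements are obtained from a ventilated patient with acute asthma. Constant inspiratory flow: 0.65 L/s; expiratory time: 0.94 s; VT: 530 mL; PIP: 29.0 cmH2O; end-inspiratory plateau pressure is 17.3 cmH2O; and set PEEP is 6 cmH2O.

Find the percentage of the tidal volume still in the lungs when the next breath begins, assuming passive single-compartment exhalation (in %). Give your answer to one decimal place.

R = (PIP − Pplat)/V̇ = (29.0 − 17.3) / 0.65 = 11.7/0.65 = 18.0 cmH2O·s/L.
C = Vt/(Pplat − PEEP) = 530.0 / (17.3 − 6) = 530.0/11.3 = 46.903 mL/cmH2O.
τ = R × C = 18.0 × 0.0469 L/cmH2O = 0.8442 s.
Fraction remaining at end-expiration = e^(−Te/τ) = e^(−0.94/0.8442) = 0.3284 → 32.84%.

32.8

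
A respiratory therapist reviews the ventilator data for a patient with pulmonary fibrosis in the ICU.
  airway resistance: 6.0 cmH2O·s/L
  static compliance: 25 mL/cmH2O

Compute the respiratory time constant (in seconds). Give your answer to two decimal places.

τ = R × C = 6.0 × 25 mL/cmH2O = 6.0 × 0.025 L/cmH2O = 0.15 s.

0.15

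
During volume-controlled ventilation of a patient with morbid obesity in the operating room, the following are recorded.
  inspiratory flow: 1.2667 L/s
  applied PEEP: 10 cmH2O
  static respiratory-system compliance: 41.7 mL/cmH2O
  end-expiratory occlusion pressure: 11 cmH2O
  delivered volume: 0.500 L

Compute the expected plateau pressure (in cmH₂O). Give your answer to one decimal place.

End-expiratory occlusion gives total PEEP = 11 cmH2O (intrinsic PEEP = 11 − 10 = 1). Use total PEEP for the elastic gradient.
Pplat = PEEPtotal + Vt / Cstat = 11 + 500 / 41.7 = 11 + 11.99 = 22.99 cmH2O.

23.0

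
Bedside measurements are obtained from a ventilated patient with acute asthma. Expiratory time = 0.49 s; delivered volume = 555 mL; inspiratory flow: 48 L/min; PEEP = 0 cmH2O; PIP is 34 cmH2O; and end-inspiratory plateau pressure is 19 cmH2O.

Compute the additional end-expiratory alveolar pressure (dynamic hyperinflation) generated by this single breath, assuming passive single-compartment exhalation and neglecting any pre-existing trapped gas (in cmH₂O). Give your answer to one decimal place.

Flow: 48 L/min ÷ 60 = 0.8 L/s.
R = (PIP − Pplat)/V̇ = (34 − 19) / 0.8 = 15.0/0.8 = 18.75 cmH2O·s/L.
C = Vt/(Pplat − PEEP) = 555.0 / (19 − 0) = 555.0/19.0 = 29.211 mL/cmH2O.
τ = R × C = 18.75 × 0.02921 L/cmH2O = 0.5477 s.
Fraction remaining = e^(−Te/τ) = e^(−0.49/0.5477) = 0.4088; trapped volume = 555.0 × 0.4088 = 226.88 mL.
Additional alveolar pressure from trapping ≈ V_trapped / C = 226.88 / 29.211 = 7.767 cmH2O.

7.8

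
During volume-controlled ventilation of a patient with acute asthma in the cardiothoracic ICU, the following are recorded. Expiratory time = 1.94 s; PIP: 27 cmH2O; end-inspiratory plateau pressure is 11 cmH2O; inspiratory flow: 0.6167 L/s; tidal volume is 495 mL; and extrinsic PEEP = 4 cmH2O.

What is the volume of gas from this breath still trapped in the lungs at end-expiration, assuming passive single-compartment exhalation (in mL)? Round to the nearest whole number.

172

R = (PIP − Pplat)/V̇ = (27 − 11) / 0.6167 = 16.0/0.6167 = 25.945 cmH2O·s/L.
C = Vt/(Pplat − PEEP) = 495.0 / (11 − 4) = 495.0/7.0 = 70.714 mL/cmH2O.
τ = R × C = 25.945 × 0.07071 L/cmH2O = 1.835 s.
Fraction remaining = e^(−Te/τ) = e^(−1.94/1.835) = 0.3474.
Trapped volume = 495.0 × 0.3474 = 171.96 mL.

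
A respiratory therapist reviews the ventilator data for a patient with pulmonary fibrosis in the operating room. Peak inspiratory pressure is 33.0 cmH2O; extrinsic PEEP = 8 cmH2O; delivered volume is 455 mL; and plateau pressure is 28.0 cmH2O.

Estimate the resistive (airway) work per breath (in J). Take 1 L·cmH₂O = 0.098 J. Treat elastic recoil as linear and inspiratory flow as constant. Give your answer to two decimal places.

0.22

With constant inspiratory flow the resistive pressure is constant at PIP − Pplat = 33.0 − 28.0 = 5.0 cmH2O, so resistive work = 5.0 × 0.455 = 2.275 L·cmH2O.
× 0.098 J/(L·cmH2O) → 0.223 J.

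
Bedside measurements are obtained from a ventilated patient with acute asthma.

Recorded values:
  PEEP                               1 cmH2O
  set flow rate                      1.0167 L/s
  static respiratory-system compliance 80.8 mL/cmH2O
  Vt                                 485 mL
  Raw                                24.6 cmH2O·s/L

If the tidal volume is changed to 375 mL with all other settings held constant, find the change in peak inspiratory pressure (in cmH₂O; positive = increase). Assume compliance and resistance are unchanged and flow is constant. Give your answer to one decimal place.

PIP = Vt/C + R·V̇ + PEEP (constant-flow equation of motion).
Only the elastic term changes: ΔPIP = ΔVt / C = (375 − 485) / 80.8 = -1.361 cmH2O.

-1.4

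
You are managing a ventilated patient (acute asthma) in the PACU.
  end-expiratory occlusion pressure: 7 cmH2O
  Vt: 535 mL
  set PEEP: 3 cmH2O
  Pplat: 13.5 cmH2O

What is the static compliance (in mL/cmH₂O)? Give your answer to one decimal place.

End-expiratory occlusion gives total PEEP = 7 cmH2O (intrinsic PEEP = 7 − 3 = 4). Use total PEEP for the elastic gradient.
Cstat = Vt / (Pplat − PEEPtotal) = 535 / (13.5 − 7) = 535 / 6.5 = 82.308 mL/cmH2O.

82.3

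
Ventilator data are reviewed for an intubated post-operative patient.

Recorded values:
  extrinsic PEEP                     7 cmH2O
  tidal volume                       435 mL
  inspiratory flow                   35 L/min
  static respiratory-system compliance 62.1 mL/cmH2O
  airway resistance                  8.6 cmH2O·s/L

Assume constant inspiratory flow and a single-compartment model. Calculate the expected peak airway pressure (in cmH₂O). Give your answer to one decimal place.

Flow: 35 L/min ÷ 60 = 0.5833 L/s.
Equation of motion (constant flow): PIP = Vt/C + R·V̇ + PEEP.
PIP = 435/62.1 + 8.6×0.5833 + 7 = 7.005 + 5.016 + 7 = 19.021 cmH2O.

19.0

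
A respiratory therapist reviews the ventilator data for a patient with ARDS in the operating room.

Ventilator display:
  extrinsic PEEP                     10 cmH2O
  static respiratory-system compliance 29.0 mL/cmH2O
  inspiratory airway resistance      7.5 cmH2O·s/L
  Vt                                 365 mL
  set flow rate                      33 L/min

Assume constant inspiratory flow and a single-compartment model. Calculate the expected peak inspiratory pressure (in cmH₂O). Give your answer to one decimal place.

26.7

Flow: 33 L/min ÷ 60 = 0.55 L/s.
Equation of motion (constant flow): PIP = Vt/C + R·V̇ + PEEP.
PIP = 365/29.0 + 7.5×0.55 + 10 = 12.586 + 4.125 + 10 = 26.711 cmH2O.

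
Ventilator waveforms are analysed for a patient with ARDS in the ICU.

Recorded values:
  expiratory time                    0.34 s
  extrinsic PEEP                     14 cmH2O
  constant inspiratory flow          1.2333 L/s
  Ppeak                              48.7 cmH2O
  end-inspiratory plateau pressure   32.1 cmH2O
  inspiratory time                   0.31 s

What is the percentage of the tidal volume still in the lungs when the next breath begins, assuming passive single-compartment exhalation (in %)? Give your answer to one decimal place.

Vt = flow × Ti = 1.2333 L/s × 0.31 s × 1000 mL/L = 382.32 mL.
R = (PIP − Pplat)/V̇ = (48.7 − 32.1) / 1.2333 = 16.6/1.2333 = 13.46 cmH2O·s/L.
C = Vt/(Pplat − PEEP) = 382.32 / (32.1 − 14) = 382.32/18.1 = 21.123 mL/cmH2O.
τ = R × C = 13.46 × 0.02112 L/cmH2O = 0.2843 s.
Fraction remaining at end-expiration = e^(−Te/τ) = e^(−0.34/0.2843) = 0.3024 → 30.24%.

30.2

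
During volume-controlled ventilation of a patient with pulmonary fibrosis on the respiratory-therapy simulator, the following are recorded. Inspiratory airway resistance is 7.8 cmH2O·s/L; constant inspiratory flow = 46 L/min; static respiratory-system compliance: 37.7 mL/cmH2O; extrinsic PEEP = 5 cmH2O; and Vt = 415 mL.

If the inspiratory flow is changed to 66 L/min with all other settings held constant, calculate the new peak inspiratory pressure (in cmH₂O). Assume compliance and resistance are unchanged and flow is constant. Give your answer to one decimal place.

24.6

Flow: 46 L/min ÷ 60 = 0.7667 L/s.
New flow: 66 L/min ÷ 60 = 1.1 L/s.
PIP = Vt/C + R·V̇ + PEEP (constant-flow equation of motion).
Only the resistive term changes: ΔPIP = R × ΔV̇ = 7.8 × (1.1 − 0.7667) = 7.8 × 0.3333 = 2.6 cmH2O.
Original PIP = 415/37.7 + 7.8×0.7667 + 5 = 21.988 cmH2O; new PIP = 21.988 + (2.6) = 24.588 cmH2O.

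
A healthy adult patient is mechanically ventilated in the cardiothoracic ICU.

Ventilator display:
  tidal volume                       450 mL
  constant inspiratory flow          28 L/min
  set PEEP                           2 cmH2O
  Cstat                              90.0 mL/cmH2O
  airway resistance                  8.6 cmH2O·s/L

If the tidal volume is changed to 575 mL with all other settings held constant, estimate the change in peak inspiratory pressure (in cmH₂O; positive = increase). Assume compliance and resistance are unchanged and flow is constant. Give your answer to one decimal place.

1.4

PIP = Vt/C + R·V̇ + PEEP (constant-flow equation of motion).
Only the elastic term changes: ΔPIP = ΔVt / C = (575 − 450) / 90.0 = 1.389 cmH2O.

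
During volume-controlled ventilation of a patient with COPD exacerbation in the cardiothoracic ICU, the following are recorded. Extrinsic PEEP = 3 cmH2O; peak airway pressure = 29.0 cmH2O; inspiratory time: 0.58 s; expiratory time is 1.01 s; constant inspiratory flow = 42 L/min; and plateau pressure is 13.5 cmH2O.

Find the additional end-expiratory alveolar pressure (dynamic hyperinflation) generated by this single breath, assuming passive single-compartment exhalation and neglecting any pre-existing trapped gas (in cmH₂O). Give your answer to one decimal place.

3.2

Flow: 42 L/min ÷ 60 = 0.7 L/s.
Vt = flow × Ti = 0.7 L/s × 0.58 s × 1000 mL/L = 406.0 mL.
R = (PIP − Pplat)/V̇ = (29.0 − 13.5) / 0.7 = 15.5/0.7 = 22.143 cmH2O·s/L.
C = Vt/(Pplat − PEEP) = 406.0 / (13.5 − 3) = 406.0/10.5 = 38.667 mL/cmH2O.
τ = R × C = 22.143 × 0.03867 L/cmH2O = 0.8563 s.
Fraction remaining = e^(−Te/τ) = e^(−1.01/0.8563) = 0.3074; trapped volume = 406.0 × 0.3074 = 124.8 mL.
Additional alveolar pressure from trapping ≈ V_trapped / C = 124.8 / 38.667 = 3.228 cmH2O.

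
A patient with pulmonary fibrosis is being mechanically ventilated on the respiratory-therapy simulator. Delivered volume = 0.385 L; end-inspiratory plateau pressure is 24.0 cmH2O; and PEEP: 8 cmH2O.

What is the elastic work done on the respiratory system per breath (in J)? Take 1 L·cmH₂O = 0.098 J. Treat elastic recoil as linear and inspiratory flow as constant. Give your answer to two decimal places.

0.30

Elastic work ≈ ½ × (Pplat − PEEP) × Vt = 0.5 × (24.0 − 8) × 0.385 L = 0.5 × 16.0 × 0.385 = 3.08 L·cmH2O.
× 0.098 J/(L·cmH2O) → 0.3018 J.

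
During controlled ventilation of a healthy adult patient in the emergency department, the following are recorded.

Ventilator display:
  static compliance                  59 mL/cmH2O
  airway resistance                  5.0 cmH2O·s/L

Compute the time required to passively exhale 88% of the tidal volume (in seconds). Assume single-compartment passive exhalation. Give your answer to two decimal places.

0.63

τ = R × C = 5.0 × 59 mL/cmH2O = 5.0 × 0.059 L/cmH2O = 0.295 s.
Exhaled fraction f = 1 − e^(−t/τ) → t = −τ·ln(1 − f) = −0.295·ln(0.12) = 0.6255 s.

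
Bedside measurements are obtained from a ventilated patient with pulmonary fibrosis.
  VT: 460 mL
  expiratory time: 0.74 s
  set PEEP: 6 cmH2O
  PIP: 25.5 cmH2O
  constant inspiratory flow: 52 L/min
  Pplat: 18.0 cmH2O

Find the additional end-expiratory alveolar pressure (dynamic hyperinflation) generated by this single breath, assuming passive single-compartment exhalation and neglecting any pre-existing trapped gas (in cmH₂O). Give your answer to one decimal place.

Flow: 52 L/min ÷ 60 = 0.8667 L/s.
R = (PIP − Pplat)/V̇ = (25.5 − 18.0) / 0.8667 = 7.5/0.8667 = 8.654 cmH2O·s/L.
C = Vt/(Pplat − PEEP) = 460.0 / (18.0 − 6) = 460.0/12.0 = 38.333 mL/cmH2O.
τ = R × C = 8.654 × 0.03833 L/cmH2O = 0.3317 s.
Fraction remaining = e^(−Te/τ) = e^(−0.74/0.3317) = 0.1074; trapped volume = 460.0 × 0.1074 = 49.404 mL.
Additional alveolar pressure from trapping ≈ V_trapped / C = 49.404 / 38.333 = 1.289 cmH2O.

1.3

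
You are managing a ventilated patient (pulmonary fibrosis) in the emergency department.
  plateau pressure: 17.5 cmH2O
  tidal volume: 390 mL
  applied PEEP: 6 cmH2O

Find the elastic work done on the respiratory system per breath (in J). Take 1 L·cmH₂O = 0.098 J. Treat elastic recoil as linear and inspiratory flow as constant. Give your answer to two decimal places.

0.22

Elastic work ≈ ½ × (Pplat − PEEP) × Vt = 0.5 × (17.5 − 6) × 0.390 L = 0.5 × 11.5 × 0.390 = 2.243 L·cmH2O.
× 0.098 J/(L·cmH2O) → 0.2198 J.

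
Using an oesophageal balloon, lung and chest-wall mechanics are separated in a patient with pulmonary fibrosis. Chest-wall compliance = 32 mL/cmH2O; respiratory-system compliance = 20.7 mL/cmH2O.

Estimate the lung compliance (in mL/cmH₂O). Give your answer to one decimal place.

58.6

1/CL = 1/Crs − 1/Ccw.
1/CL = 1/20.7 − 1/32 = 0.01706.
CL = 58.617 mL/cmH2O.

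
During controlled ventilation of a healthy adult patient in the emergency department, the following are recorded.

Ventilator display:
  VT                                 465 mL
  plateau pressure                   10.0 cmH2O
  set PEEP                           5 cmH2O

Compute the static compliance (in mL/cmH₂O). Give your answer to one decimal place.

Cstat = Vt / (Pplat − PEEP) = 465 / (10.0 − 5) = 465 / 5.0 = 93.0 mL/cmH2O.

93.0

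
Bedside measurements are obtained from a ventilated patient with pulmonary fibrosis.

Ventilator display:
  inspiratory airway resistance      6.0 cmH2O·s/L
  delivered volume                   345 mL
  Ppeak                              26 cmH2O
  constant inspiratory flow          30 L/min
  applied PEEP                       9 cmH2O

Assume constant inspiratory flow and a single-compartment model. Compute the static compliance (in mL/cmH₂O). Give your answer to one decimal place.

Flow: 30 L/min ÷ 60 = 0.5 L/s.
Equation of motion (constant flow): PIP = Vt/C + R·V̇ + PEEP.
Vt/C = PIP − R·V̇ − PEEP = 26 − 6.0×0.5 − 9 = 26 − 3.0 − 9 = 14.0 cmH2O.
C = Vt / 14.0 = 345 / 14.0 = 24.643 mL/cmH2O.

24.6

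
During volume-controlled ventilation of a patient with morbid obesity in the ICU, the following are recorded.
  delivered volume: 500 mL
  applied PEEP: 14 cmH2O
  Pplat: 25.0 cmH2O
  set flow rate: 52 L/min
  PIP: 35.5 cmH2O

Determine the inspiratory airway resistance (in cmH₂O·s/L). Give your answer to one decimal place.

Flow: 52 L/min ÷ 60 = 0.8667 L/s.
Raw = (PIP − Pplat) / flow = (35.5 − 25.0) / 0.8667 = 10.5 / 0.8667 = 12.115 cmH2O·s/L.

12.1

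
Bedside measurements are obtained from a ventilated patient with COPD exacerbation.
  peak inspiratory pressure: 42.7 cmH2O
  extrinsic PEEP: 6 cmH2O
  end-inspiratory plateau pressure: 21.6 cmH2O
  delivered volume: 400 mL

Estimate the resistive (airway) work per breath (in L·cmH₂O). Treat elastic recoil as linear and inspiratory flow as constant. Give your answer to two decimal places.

8.44

With constant inspiratory flow the resistive pressure is constant at PIP − Pplat = 42.7 − 21.6 = 21.1 cmH2O, so resistive work = 21.1 × 0.400 = 8.44 L·cmH2O.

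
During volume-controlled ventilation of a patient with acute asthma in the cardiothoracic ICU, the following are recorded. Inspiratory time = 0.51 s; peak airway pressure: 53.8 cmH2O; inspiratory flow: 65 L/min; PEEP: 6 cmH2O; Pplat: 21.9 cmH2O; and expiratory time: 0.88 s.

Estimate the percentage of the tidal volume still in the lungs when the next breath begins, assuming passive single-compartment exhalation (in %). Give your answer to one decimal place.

42.3

Flow: 65 L/min ÷ 60 = 1.0833 L/s.
Vt = flow × Ti = 1.0833 L/s × 0.51 s × 1000 mL/L = 552.48 mL.
R = (PIP − Pplat)/V̇ = (53.8 − 21.9) / 1.0833 = 31.9/1.0833 = 29.447 cmH2O·s/L.
C = Vt/(Pplat − PEEP) = 552.48 / (21.9 − 6) = 552.48/15.9 = 34.747 mL/cmH2O.
τ = R × C = 29.447 × 0.03475 L/cmH2O = 1.023 s.
Fraction remaining at end-expiration = e^(−Te/τ) = e^(−0.88/1.023) = 0.4231 → 42.31%.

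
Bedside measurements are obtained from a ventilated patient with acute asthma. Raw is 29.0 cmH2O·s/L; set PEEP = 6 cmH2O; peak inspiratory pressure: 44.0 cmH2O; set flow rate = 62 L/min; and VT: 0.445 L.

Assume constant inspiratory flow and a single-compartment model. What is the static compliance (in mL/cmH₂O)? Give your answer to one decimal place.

55.4

Flow: 62 L/min ÷ 60 = 1.0333 L/s.
Equation of motion (constant flow): PIP = Vt/C + R·V̇ + PEEP.
Vt/C = PIP − R·V̇ − PEEP = 44.0 − 29.0×1.0333 − 6 = 44.0 − 29.966 − 6 = 8.034 cmH2O.
C = Vt / 8.034 = 445 / 8.034 = 55.39 mL/cmH2O.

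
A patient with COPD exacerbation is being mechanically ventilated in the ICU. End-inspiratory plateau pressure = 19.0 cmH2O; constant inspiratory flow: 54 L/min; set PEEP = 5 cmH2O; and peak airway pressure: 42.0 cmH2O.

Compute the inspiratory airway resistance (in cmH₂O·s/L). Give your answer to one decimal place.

Flow: 54 L/min ÷ 60 = 0.9 L/s.
Raw = (PIP − Pplat) / flow = (42.0 − 19.0) / 0.9 = 23.0 / 0.9 = 25.556 cmH2O·s/L.

25.6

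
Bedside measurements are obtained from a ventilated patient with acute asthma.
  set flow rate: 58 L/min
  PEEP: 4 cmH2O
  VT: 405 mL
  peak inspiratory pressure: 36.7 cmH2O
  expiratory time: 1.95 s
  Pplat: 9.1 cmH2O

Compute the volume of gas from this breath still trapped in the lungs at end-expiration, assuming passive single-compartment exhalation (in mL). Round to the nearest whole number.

171

Flow: 58 L/min ÷ 60 = 0.9667 L/s.
R = (PIP − Pplat)/V̇ = (36.7 − 9.1) / 0.9667 = 27.6/0.9667 = 28.551 cmH2O·s/L.
C = Vt/(Pplat − PEEP) = 405.0 / (9.1 − 4) = 405.0/5.1 = 79.412 mL/cmH2O.
τ = R × C = 28.551 × 0.07941 L/cmH2O = 2.267 s.
Fraction remaining = e^(−Te/τ) = e^(−1.95/2.267) = 0.4231.
Trapped volume = 405.0 × 0.4231 = 171.36 mL.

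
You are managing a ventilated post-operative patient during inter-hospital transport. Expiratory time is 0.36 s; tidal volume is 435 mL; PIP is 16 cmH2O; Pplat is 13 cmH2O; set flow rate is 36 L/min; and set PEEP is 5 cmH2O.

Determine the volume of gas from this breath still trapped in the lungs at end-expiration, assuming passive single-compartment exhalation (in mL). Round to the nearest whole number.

116

Flow: 36 L/min ÷ 60 = 0.6 L/s.
R = (PIP − Pplat)/V̇ = (16 − 13) / 0.6 = 3.0/0.6 = 5.0 cmH2O·s/L.
C = Vt/(Pplat − PEEP) = 435.0 / (13 − 5) = 435.0/8.0 = 54.375 mL/cmH2O.
τ = R × C = 5.0 × 0.05438 L/cmH2O = 0.2719 s.
Fraction remaining = e^(−Te/τ) = e^(−0.36/0.2719) = 0.2661.
Trapped volume = 435.0 × 0.2661 = 115.75 mL.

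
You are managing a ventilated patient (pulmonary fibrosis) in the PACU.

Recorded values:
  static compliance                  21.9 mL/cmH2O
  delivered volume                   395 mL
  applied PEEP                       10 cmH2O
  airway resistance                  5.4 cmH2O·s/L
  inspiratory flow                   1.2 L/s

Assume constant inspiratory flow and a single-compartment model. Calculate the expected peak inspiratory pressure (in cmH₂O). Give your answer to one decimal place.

34.5

Equation of motion (constant flow): PIP = Vt/C + R·V̇ + PEEP.
PIP = 395/21.9 + 5.4×1.2 + 10 = 18.037 + 6.48 + 10 = 34.517 cmH2O.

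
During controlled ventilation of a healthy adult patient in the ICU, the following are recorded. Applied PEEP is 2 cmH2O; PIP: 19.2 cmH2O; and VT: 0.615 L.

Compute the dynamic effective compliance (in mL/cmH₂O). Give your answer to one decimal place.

Dynamic compliance = Vt / (PIP − PEEP) = 615 / (19.2 − 2) = 615 / 17.2 = 35.756 mL/cmH2O.

35.8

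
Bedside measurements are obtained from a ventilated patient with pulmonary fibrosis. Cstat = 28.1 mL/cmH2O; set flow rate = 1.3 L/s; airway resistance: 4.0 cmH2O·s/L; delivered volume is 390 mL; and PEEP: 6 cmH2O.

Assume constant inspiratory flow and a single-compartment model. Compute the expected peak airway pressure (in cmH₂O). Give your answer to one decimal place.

25.1

Equation of motion (constant flow): PIP = Vt/C + R·V̇ + PEEP.
PIP = 390/28.1 + 4.0×1.3 + 6 = 13.879 + 5.2 + 6 = 25.079 cmH2O.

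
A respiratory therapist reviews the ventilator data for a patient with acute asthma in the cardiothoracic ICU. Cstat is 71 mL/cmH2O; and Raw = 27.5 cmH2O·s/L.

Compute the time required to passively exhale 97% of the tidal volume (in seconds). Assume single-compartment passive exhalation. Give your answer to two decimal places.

6.85

τ = R × C = 27.5 × 71 mL/cmH2O = 27.5 × 0.071 L/cmH2O = 1.953 s.
Exhaled fraction f = 1 − e^(−t/τ) → t = −τ·ln(1 − f) = −1.953·ln(0.03) = 6.848 s.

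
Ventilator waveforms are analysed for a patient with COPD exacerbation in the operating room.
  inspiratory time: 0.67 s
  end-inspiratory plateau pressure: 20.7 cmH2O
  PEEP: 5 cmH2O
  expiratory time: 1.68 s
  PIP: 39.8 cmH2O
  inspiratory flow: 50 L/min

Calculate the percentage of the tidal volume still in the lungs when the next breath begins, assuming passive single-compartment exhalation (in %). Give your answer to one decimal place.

12.7

Flow: 50 L/min ÷ 60 = 0.8333 L/s.
Vt = flow × Ti = 0.8333 L/s × 0.67 s × 1000 mL/L = 558.31 mL.
R = (PIP − Pplat)/V̇ = (39.8 − 20.7) / 0.8333 = 19.1/0.8333 = 22.921 cmH2O·s/L.
C = Vt/(Pplat − PEEP) = 558.31 / (20.7 − 5) = 558.31/15.7 = 35.561 mL/cmH2O.
τ = R × C = 22.921 × 0.03556 L/cmH2O = 0.8151 s.
Fraction remaining at end-expiration = e^(−Te/τ) = e^(−1.68/0.8151) = 0.1273 → 12.73%.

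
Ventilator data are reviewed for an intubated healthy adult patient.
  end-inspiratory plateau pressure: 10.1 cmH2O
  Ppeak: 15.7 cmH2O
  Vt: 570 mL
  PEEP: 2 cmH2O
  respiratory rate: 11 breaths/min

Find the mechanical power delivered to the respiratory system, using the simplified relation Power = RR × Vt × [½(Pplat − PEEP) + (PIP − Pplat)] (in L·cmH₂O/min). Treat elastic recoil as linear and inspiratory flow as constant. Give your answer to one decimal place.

Per-breath work = Vt × [½(Pplat−PEEP) + (PIP−Pplat)] = 0.570 × [0.5×8.1 + 5.6] = 0.570 × 9.65 = 5.501 L·cmH2O.
Power = 11 × 5.501 = 60.511 L·cmH2O/min.

60.5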